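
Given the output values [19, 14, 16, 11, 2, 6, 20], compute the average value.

12.5714

Step 1: Sum all values: 19 + 14 + 16 + 11 + 2 + 6 + 20 = 88
Step 2: Count the number of values: n = 7
Step 3: Mean = sum / n = 88 / 7 = 12.5714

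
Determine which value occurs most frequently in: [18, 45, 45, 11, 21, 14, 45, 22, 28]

45

Step 1: Count the frequency of each value:
  11: appears 1 time(s)
  14: appears 1 time(s)
  18: appears 1 time(s)
  21: appears 1 time(s)
  22: appears 1 time(s)
  28: appears 1 time(s)
  45: appears 3 time(s)
Step 2: The value 45 appears most frequently (3 times).
Step 3: Mode = 45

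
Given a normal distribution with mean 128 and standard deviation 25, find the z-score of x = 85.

-1.72

Step 1: Recall the z-score formula: z = (x - mu) / sigma
Step 2: Substitute values: z = (85 - 128) / 25
Step 3: z = -43 / 25 = -1.72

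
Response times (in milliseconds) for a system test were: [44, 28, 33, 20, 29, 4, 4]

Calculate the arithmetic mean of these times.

23.1429

Step 1: Sum all values: 44 + 28 + 33 + 20 + 29 + 4 + 4 = 162
Step 2: Count the number of values: n = 7
Step 3: Mean = sum / n = 162 / 7 = 23.1429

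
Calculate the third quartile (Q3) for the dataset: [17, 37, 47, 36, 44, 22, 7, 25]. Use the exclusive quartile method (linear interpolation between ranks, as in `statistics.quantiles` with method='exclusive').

42.25

Step 1: Sort the data: [7, 17, 22, 25, 36, 37, 44, 47]
Step 2: n = 8
Step 3: Using the exclusive quartile method:
  Q1 = 18.25
  Q2 (median) = 30.5
  Q3 = 42.25
  IQR = Q3 - Q1 = 42.25 - 18.25 = 24
Step 4: Q3 = 42.25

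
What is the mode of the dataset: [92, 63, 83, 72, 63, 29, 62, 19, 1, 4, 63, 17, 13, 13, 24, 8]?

63

Step 1: Count the frequency of each value:
  1: appears 1 time(s)
  4: appears 1 time(s)
  8: appears 1 time(s)
  13: appears 2 time(s)
  17: appears 1 time(s)
  19: appears 1 time(s)
  24: appears 1 time(s)
  29: appears 1 time(s)
  62: appears 1 time(s)
  63: appears 3 time(s)
  72: appears 1 time(s)
  83: appears 1 time(s)
  92: appears 1 time(s)
Step 2: The value 63 appears most frequently (3 times).
Step 3: Mode = 63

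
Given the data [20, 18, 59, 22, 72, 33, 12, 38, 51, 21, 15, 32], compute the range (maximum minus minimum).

60

Step 1: Identify the maximum value: max = 72
Step 2: Identify the minimum value: min = 12
Step 3: Range = max - min = 72 - 12 = 60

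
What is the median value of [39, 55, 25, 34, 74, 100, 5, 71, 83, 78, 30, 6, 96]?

55

Step 1: Sort the data in ascending order: [5, 6, 25, 30, 34, 39, 55, 71, 74, 78, 83, 96, 100]
Step 2: The number of values is n = 13.
Step 3: Since n is odd, the median is the middle value at position 7: 55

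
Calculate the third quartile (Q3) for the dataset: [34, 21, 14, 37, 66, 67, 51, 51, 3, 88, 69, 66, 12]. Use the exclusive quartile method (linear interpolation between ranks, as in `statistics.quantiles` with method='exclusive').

66.5

Step 1: Sort the data: [3, 12, 14, 21, 34, 37, 51, 51, 66, 66, 67, 69, 88]
Step 2: n = 13
Step 3: Using the exclusive quartile method:
  Q1 = 17.5
  Q2 (median) = 51
  Q3 = 66.5
  IQR = Q3 - Q1 = 66.5 - 17.5 = 49
Step 4: Q3 = 66.5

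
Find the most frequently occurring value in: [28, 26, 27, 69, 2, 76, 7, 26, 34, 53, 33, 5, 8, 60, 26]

26

Step 1: Count the frequency of each value:
  2: appears 1 time(s)
  5: appears 1 time(s)
  7: appears 1 time(s)
  8: appears 1 time(s)
  26: appears 3 time(s)
  27: appears 1 time(s)
  28: appears 1 time(s)
  33: appears 1 time(s)
  34: appears 1 time(s)
  53: appears 1 time(s)
  60: appears 1 time(s)
  69: appears 1 time(s)
  76: appears 1 time(s)
Step 2: The value 26 appears most frequently (3 times).
Step 3: Mode = 26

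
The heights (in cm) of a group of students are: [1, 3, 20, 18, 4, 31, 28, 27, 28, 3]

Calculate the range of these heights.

30

Step 1: Identify the maximum value: max = 31
Step 2: Identify the minimum value: min = 1
Step 3: Range = max - min = 31 - 1 = 30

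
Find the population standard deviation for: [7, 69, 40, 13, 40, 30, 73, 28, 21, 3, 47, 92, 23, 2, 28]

25.6666

Step 1: Compute the mean: 34.4
Step 2: Sum of squared deviations from the mean: 9881.6
Step 3: Population variance = 9881.6 / 15 = 658.7733
Step 4: Standard deviation = sqrt(658.7733) = 25.6666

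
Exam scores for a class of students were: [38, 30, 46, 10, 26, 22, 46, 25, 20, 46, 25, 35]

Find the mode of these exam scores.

46

Step 1: Count the frequency of each value:
  10: appears 1 time(s)
  20: appears 1 time(s)
  22: appears 1 time(s)
  25: appears 2 time(s)
  26: appears 1 time(s)
  30: appears 1 time(s)
  35: appears 1 time(s)
  38: appears 1 time(s)
  46: appears 3 time(s)
Step 2: The value 46 appears most frequently (3 times).
Step 3: Mode = 46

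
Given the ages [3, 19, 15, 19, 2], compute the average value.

11.6

Step 1: Sum all values: 3 + 19 + 15 + 19 + 2 = 58
Step 2: Count the number of values: n = 5
Step 3: Mean = sum / n = 58 / 5 = 11.6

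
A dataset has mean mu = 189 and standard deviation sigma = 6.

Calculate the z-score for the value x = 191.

0.3333

Step 1: Recall the z-score formula: z = (x - mu) / sigma
Step 2: Substitute values: z = (191 - 189) / 6
Step 3: z = 2 / 6 = 0.3333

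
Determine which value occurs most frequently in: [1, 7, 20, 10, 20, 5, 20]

20

Step 1: Count the frequency of each value:
  1: appears 1 time(s)
  5: appears 1 time(s)
  7: appears 1 time(s)
  10: appears 1 time(s)
  20: appears 3 time(s)
Step 2: The value 20 appears most frequently (3 times).
Step 3: Mode = 20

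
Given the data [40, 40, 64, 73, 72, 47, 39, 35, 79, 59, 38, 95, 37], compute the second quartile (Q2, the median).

47

Step 1: Sort the data: [35, 37, 38, 39, 40, 40, 47, 59, 64, 72, 73, 79, 95]
Step 2: n = 13
Step 3: Q2 is the median. Since n is odd, it is the middle value at position 7: 47
Step 4: Q2 = 47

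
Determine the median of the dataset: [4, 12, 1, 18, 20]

12

Step 1: Sort the data in ascending order: [1, 4, 12, 18, 20]
Step 2: The number of values is n = 5.
Step 3: Since n is odd, the median is the middle value at position 3: 12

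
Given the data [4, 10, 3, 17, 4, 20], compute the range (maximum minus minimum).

17

Step 1: Identify the maximum value: max = 20
Step 2: Identify the minimum value: min = 3
Step 3: Range = max - min = 20 - 3 = 17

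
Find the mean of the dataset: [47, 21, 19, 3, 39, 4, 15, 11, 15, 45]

21.9

Step 1: Sum all values: 47 + 21 + 19 + 3 + 39 + 4 + 15 + 11 + 15 + 45 = 219
Step 2: Count the number of values: n = 10
Step 3: Mean = sum / n = 219 / 10 = 21.9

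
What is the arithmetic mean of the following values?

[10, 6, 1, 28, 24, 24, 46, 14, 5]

17.5556

Step 1: Sum all values: 10 + 6 + 1 + 28 + 24 + 24 + 46 + 14 + 5 = 158
Step 2: Count the number of values: n = 9
Step 3: Mean = sum / n = 158 / 9 = 17.5556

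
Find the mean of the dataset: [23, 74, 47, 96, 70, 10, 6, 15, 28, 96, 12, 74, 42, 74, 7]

44.9333

Step 1: Sum all values: 23 + 74 + 47 + 96 + 70 + 10 + 6 + 15 + 28 + 96 + 12 + 74 + 42 + 74 + 7 = 674
Step 2: Count the number of values: n = 15
Step 3: Mean = sum / n = 674 / 15 = 44.9333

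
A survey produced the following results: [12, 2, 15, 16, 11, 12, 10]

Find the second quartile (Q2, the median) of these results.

12

Step 1: Sort the data: [2, 10, 11, 12, 12, 15, 16]
Step 2: n = 7
Step 3: Q2 is the median. Since n is odd, it is the middle value at position 4: 12
Step 4: Q2 = 12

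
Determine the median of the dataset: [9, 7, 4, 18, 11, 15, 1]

9

Step 1: Sort the data in ascending order: [1, 4, 7, 9, 11, 15, 18]
Step 2: The number of values is n = 7.
Step 3: Since n is odd, the median is the middle value at position 4: 9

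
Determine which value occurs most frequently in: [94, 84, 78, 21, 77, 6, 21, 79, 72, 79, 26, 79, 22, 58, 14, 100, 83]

79

Step 1: Count the frequency of each value:
  6: appears 1 time(s)
  14: appears 1 time(s)
  21: appears 2 time(s)
  22: appears 1 time(s)
  26: appears 1 time(s)
  58: appears 1 time(s)
  72: appears 1 time(s)
  77: appears 1 time(s)
  78: appears 1 time(s)
  79: appears 3 time(s)
  83: appears 1 time(s)
  84: appears 1 time(s)
  94: appears 1 time(s)
  100: appears 1 time(s)
Step 2: The value 79 appears most frequently (3 times).
Step 3: Mode = 79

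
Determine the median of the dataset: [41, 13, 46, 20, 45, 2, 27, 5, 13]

20

Step 1: Sort the data in ascending order: [2, 5, 13, 13, 20, 27, 41, 45, 46]
Step 2: The number of values is n = 9.
Step 3: Since n is odd, the median is the middle value at position 5: 20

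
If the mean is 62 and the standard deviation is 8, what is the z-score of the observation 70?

1

Step 1: Recall the z-score formula: z = (x - mu) / sigma
Step 2: Substitute values: z = (70 - 62) / 8
Step 3: z = 8 / 8 = 1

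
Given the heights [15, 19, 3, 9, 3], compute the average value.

9.8

Step 1: Sum all values: 15 + 19 + 3 + 9 + 3 = 49
Step 2: Count the number of values: n = 5
Step 3: Mean = sum / n = 49 / 5 = 9.8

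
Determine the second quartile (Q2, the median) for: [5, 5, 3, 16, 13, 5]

5

Step 1: Sort the data: [3, 5, 5, 5, 13, 16]
Step 2: n = 6
Step 3: Q2 is the median. Since n is even, it is the average of the values at positions 3 and 4:
  Q2 = (5 + 5) / 2 = 5
Step 4: Q2 = 5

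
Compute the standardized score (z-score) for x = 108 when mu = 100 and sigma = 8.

1

Step 1: Recall the z-score formula: z = (x - mu) / sigma
Step 2: Substitute values: z = (108 - 100) / 8
Step 3: z = 8 / 8 = 1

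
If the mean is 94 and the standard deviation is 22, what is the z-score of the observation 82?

-0.5455

Step 1: Recall the z-score formula: z = (x - mu) / sigma
Step 2: Substitute values: z = (82 - 94) / 22
Step 3: z = -12 / 22 = -0.5455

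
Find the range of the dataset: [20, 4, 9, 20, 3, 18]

17

Step 1: Identify the maximum value: max = 20
Step 2: Identify the minimum value: min = 3
Step 3: Range = max - min = 20 - 3 = 17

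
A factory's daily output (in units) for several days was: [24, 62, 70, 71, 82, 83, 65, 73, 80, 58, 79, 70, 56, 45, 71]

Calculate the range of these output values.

59

Step 1: Identify the maximum value: max = 83
Step 2: Identify the minimum value: min = 24
Step 3: Range = max - min = 83 - 24 = 59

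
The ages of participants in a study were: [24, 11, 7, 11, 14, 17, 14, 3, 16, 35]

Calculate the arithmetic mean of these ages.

15.2

Step 1: Sum all values: 24 + 11 + 7 + 11 + 14 + 17 + 14 + 3 + 16 + 35 = 152
Step 2: Count the number of values: n = 10
Step 3: Mean = sum / n = 152 / 10 = 15.2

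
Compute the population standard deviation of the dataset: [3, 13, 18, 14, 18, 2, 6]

6.3213

Step 1: Compute the mean: 10.5714
Step 2: Sum of squared deviations from the mean: 279.7143
Step 3: Population variance = 279.7143 / 7 = 39.9592
Step 4: Standard deviation = sqrt(39.9592) = 6.3213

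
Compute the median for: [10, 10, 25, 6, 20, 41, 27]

20

Step 1: Sort the data in ascending order: [6, 10, 10, 20, 25, 27, 41]
Step 2: The number of values is n = 7.
Step 3: Since n is odd, the median is the middle value at position 4: 20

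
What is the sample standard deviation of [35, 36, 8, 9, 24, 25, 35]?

12.0119

Step 1: Compute the mean: 24.5714
Step 2: Sum of squared deviations from the mean: 865.7143
Step 3: Sample variance = 865.7143 / 6 = 144.2857
Step 4: Standard deviation = sqrt(144.2857) = 12.0119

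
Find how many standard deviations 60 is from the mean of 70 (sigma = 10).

-1

Step 1: Recall the z-score formula: z = (x - mu) / sigma
Step 2: Substitute values: z = (60 - 70) / 10
Step 3: z = -10 / 10 = -1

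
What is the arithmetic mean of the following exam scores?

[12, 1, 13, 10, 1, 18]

9.1667

Step 1: Sum all values: 12 + 1 + 13 + 10 + 1 + 18 = 55
Step 2: Count the number of values: n = 6
Step 3: Mean = sum / n = 55 / 6 = 9.1667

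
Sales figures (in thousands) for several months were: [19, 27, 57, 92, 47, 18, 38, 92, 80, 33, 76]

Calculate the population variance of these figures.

730.2314

Step 1: Compute the mean: (19 + 27 + 57 + 92 + 47 + 18 + 38 + 92 + 80 + 33 + 76) / 11 = 52.6364
Step 2: Compute squared deviations from the mean:
  (19 - 52.6364)^2 = 1131.405
  (27 - 52.6364)^2 = 657.2231
  (57 - 52.6364)^2 = 19.0413
  (92 - 52.6364)^2 = 1549.4959
  (47 - 52.6364)^2 = 31.7686
  (18 - 52.6364)^2 = 1199.6777
  (38 - 52.6364)^2 = 214.2231
  (92 - 52.6364)^2 = 1549.4959
  (80 - 52.6364)^2 = 748.7686
  (33 - 52.6364)^2 = 385.5868
  (76 - 52.6364)^2 = 545.8595
Step 3: Sum of squared deviations = 8032.5455
Step 4: Population variance = 8032.5455 / 11 = 730.2314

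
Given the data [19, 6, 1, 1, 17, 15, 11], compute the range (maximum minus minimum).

18

Step 1: Identify the maximum value: max = 19
Step 2: Identify the minimum value: min = 1
Step 3: Range = max - min = 19 - 1 = 18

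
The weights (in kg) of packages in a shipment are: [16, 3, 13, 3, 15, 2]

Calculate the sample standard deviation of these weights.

6.6533

Step 1: Compute the mean: 8.6667
Step 2: Sum of squared deviations from the mean: 221.3333
Step 3: Sample variance = 221.3333 / 5 = 44.2667
Step 4: Standard deviation = sqrt(44.2667) = 6.6533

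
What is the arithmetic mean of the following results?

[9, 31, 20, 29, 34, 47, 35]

29.2857

Step 1: Sum all values: 9 + 31 + 20 + 29 + 34 + 47 + 35 = 205
Step 2: Count the number of values: n = 7
Step 3: Mean = sum / n = 205 / 7 = 29.2857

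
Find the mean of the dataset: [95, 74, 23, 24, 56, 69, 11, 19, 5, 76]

45.2

Step 1: Sum all values: 95 + 74 + 23 + 24 + 56 + 69 + 11 + 19 + 5 + 76 = 452
Step 2: Count the number of values: n = 10
Step 3: Mean = sum / n = 452 / 10 = 45.2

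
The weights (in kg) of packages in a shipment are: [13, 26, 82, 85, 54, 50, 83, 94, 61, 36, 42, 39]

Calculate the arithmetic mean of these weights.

55.4167

Step 1: Sum all values: 13 + 26 + 82 + 85 + 54 + 50 + 83 + 94 + 61 + 36 + 42 + 39 = 665
Step 2: Count the number of values: n = 12
Step 3: Mean = sum / n = 665 / 12 = 55.4167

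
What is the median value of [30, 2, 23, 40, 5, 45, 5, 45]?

26.5

Step 1: Sort the data in ascending order: [2, 5, 5, 23, 30, 40, 45, 45]
Step 2: The number of values is n = 8.
Step 3: Since n is even, the median is the average of positions 4 and 5:
  Median = (23 + 30) / 2 = 26.5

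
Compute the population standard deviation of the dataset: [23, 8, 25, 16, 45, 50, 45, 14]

15.1472

Step 1: Compute the mean: 28.25
Step 2: Sum of squared deviations from the mean: 1835.5
Step 3: Population variance = 1835.5 / 8 = 229.4375
Step 4: Standard deviation = sqrt(229.4375) = 15.1472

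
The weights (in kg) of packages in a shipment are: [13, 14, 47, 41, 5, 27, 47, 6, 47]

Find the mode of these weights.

47

Step 1: Count the frequency of each value:
  5: appears 1 time(s)
  6: appears 1 time(s)
  13: appears 1 time(s)
  14: appears 1 time(s)
  27: appears 1 time(s)
  41: appears 1 time(s)
  47: appears 3 time(s)
Step 2: The value 47 appears most frequently (3 times).
Step 3: Mode = 47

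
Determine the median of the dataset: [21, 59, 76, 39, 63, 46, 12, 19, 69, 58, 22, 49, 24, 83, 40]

46

Step 1: Sort the data in ascending order: [12, 19, 21, 22, 24, 39, 40, 46, 49, 58, 59, 63, 69, 76, 83]
Step 2: The number of values is n = 15.
Step 3: Since n is odd, the median is the middle value at position 8: 46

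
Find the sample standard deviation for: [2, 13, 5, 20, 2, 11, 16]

7.0576

Step 1: Compute the mean: 9.8571
Step 2: Sum of squared deviations from the mean: 298.8571
Step 3: Sample variance = 298.8571 / 6 = 49.8095
Step 4: Standard deviation = sqrt(49.8095) = 7.0576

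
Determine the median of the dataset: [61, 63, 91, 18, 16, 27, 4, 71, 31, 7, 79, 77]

46

Step 1: Sort the data in ascending order: [4, 7, 16, 18, 27, 31, 61, 63, 71, 77, 79, 91]
Step 2: The number of values is n = 12.
Step 3: Since n is even, the median is the average of positions 6 and 7:
  Median = (31 + 61) / 2 = 46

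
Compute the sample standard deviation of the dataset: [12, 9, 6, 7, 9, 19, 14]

4.5251

Step 1: Compute the mean: 10.8571
Step 2: Sum of squared deviations from the mean: 122.8571
Step 3: Sample variance = 122.8571 / 6 = 20.4762
Step 4: Standard deviation = sqrt(20.4762) = 4.5251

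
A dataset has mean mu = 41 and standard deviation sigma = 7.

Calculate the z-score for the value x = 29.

-1.7143

Step 1: Recall the z-score formula: z = (x - mu) / sigma
Step 2: Substitute values: z = (29 - 41) / 7
Step 3: z = -12 / 7 = -1.7143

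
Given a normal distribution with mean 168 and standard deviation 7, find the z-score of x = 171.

0.4286

Step 1: Recall the z-score formula: z = (x - mu) / sigma
Step 2: Substitute values: z = (171 - 168) / 7
Step 3: z = 3 / 7 = 0.4286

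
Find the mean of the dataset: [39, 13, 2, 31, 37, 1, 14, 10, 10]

17.4444

Step 1: Sum all values: 39 + 13 + 2 + 31 + 37 + 1 + 14 + 10 + 10 = 157
Step 2: Count the number of values: n = 9
Step 3: Mean = sum / n = 157 / 9 = 17.4444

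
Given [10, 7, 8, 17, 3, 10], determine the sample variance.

21.3667

Step 1: Compute the mean: (10 + 7 + 8 + 17 + 3 + 10) / 6 = 9.1667
Step 2: Compute squared deviations from the mean:
  (10 - 9.1667)^2 = 0.6944
  (7 - 9.1667)^2 = 4.6944
  (8 - 9.1667)^2 = 1.3611
  (17 - 9.1667)^2 = 61.3611
  (3 - 9.1667)^2 = 38.0278
  (10 - 9.1667)^2 = 0.6944
Step 3: Sum of squared deviations = 106.8333
Step 4: Sample variance = 106.8333 / 5 = 21.3667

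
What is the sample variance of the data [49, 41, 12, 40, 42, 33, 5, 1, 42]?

333.2778

Step 1: Compute the mean: (49 + 41 + 12 + 40 + 42 + 33 + 5 + 1 + 42) / 9 = 29.4444
Step 2: Compute squared deviations from the mean:
  (49 - 29.4444)^2 = 382.4198
  (41 - 29.4444)^2 = 133.5309
  (12 - 29.4444)^2 = 304.3086
  (40 - 29.4444)^2 = 111.4198
  (42 - 29.4444)^2 = 157.642
  (33 - 29.4444)^2 = 12.642
  (5 - 29.4444)^2 = 597.5309
  (1 - 29.4444)^2 = 809.0864
  (42 - 29.4444)^2 = 157.642
Step 3: Sum of squared deviations = 2666.2222
Step 4: Sample variance = 2666.2222 / 8 = 333.2778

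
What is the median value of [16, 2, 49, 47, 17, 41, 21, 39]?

30

Step 1: Sort the data in ascending order: [2, 16, 17, 21, 39, 41, 47, 49]
Step 2: The number of values is n = 8.
Step 3: Since n is even, the median is the average of positions 4 and 5:
  Median = (21 + 39) / 2 = 30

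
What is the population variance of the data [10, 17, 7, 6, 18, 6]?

25.2222

Step 1: Compute the mean: (10 + 17 + 7 + 6 + 18 + 6) / 6 = 10.6667
Step 2: Compute squared deviations from the mean:
  (10 - 10.6667)^2 = 0.4444
  (17 - 10.6667)^2 = 40.1111
  (7 - 10.6667)^2 = 13.4444
  (6 - 10.6667)^2 = 21.7778
  (18 - 10.6667)^2 = 53.7778
  (6 - 10.6667)^2 = 21.7778
Step 3: Sum of squared deviations = 151.3333
Step 4: Population variance = 151.3333 / 6 = 25.2222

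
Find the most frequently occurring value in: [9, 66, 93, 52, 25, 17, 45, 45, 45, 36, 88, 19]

45

Step 1: Count the frequency of each value:
  9: appears 1 time(s)
  17: appears 1 time(s)
  19: appears 1 time(s)
  25: appears 1 time(s)
  36: appears 1 time(s)
  45: appears 3 time(s)
  52: appears 1 time(s)
  66: appears 1 time(s)
  88: appears 1 time(s)
  93: appears 1 time(s)
Step 2: The value 45 appears most frequently (3 times).
Step 3: Mode = 45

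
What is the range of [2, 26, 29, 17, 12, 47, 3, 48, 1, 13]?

47

Step 1: Identify the maximum value: max = 48
Step 2: Identify the minimum value: min = 1
Step 3: Range = max - min = 48 - 1 = 47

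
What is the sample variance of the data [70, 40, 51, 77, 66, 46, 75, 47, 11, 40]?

411.5667

Step 1: Compute the mean: (70 + 40 + 51 + 77 + 66 + 46 + 75 + 47 + 11 + 40) / 10 = 52.3
Step 2: Compute squared deviations from the mean:
  (70 - 52.3)^2 = 313.29
  (40 - 52.3)^2 = 151.29
  (51 - 52.3)^2 = 1.69
  (77 - 52.3)^2 = 610.09
  (66 - 52.3)^2 = 187.69
  (46 - 52.3)^2 = 39.69
  (75 - 52.3)^2 = 515.29
  (47 - 52.3)^2 = 28.09
  (11 - 52.3)^2 = 1705.69
  (40 - 52.3)^2 = 151.29
Step 3: Sum of squared deviations = 3704.1
Step 4: Sample variance = 3704.1 / 9 = 411.5667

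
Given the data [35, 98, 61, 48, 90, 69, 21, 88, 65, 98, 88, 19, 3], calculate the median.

65

Step 1: Sort the data in ascending order: [3, 19, 21, 35, 48, 61, 65, 69, 88, 88, 90, 98, 98]
Step 2: The number of values is n = 13.
Step 3: Since n is odd, the median is the middle value at position 7: 65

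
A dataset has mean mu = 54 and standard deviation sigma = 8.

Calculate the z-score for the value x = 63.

1.125

Step 1: Recall the z-score formula: z = (x - mu) / sigma
Step 2: Substitute values: z = (63 - 54) / 8
Step 3: z = 9 / 8 = 1.125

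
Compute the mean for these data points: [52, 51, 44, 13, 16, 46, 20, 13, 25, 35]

31.5

Step 1: Sum all values: 52 + 51 + 44 + 13 + 16 + 46 + 20 + 13 + 25 + 35 = 315
Step 2: Count the number of values: n = 10
Step 3: Mean = sum / n = 315 / 10 = 31.5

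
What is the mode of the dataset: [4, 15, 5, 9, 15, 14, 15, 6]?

15

Step 1: Count the frequency of each value:
  4: appears 1 time(s)
  5: appears 1 time(s)
  6: appears 1 time(s)
  9: appears 1 time(s)
  14: appears 1 time(s)
  15: appears 3 time(s)
Step 2: The value 15 appears most frequently (3 times).
Step 3: Mode = 15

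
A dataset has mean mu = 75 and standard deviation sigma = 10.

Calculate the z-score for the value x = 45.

-3

Step 1: Recall the z-score formula: z = (x - mu) / sigma
Step 2: Substitute values: z = (45 - 75) / 10
Step 3: z = -30 / 10 = -3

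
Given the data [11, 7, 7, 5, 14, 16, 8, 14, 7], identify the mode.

7

Step 1: Count the frequency of each value:
  5: appears 1 time(s)
  7: appears 3 time(s)
  8: appears 1 time(s)
  11: appears 1 time(s)
  14: appears 2 time(s)
  16: appears 1 time(s)
Step 2: The value 7 appears most frequently (3 times).
Step 3: Mode = 7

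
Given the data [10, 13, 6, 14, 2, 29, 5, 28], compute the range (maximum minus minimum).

27

Step 1: Identify the maximum value: max = 29
Step 2: Identify the minimum value: min = 2
Step 3: Range = max - min = 29 - 2 = 27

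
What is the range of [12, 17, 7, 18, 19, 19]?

12

Step 1: Identify the maximum value: max = 19
Step 2: Identify the minimum value: min = 7
Step 3: Range = max - min = 19 - 7 = 12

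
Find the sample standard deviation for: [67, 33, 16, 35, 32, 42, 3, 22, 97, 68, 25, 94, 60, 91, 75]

30.2765

Step 1: Compute the mean: 50.6667
Step 2: Sum of squared deviations from the mean: 12833.3333
Step 3: Sample variance = 12833.3333 / 14 = 916.6667
Step 4: Standard deviation = sqrt(916.6667) = 30.2765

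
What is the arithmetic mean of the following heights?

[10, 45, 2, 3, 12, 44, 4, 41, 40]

22.3333

Step 1: Sum all values: 10 + 45 + 2 + 3 + 12 + 44 + 4 + 41 + 40 = 201
Step 2: Count the number of values: n = 9
Step 3: Mean = sum / n = 201 / 9 = 22.3333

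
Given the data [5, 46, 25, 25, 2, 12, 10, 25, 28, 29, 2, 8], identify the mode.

25

Step 1: Count the frequency of each value:
  2: appears 2 time(s)
  5: appears 1 time(s)
  8: appears 1 time(s)
  10: appears 1 time(s)
  12: appears 1 time(s)
  25: appears 3 time(s)
  28: appears 1 time(s)
  29: appears 1 time(s)
  46: appears 1 time(s)
Step 2: The value 25 appears most frequently (3 times).
Step 3: Mode = 25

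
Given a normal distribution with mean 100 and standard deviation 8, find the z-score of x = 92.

-1

Step 1: Recall the z-score formula: z = (x - mu) / sigma
Step 2: Substitute values: z = (92 - 100) / 8
Step 3: z = -8 / 8 = -1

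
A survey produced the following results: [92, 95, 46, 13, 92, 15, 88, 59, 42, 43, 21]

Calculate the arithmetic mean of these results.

55.0909

Step 1: Sum all values: 92 + 95 + 46 + 13 + 92 + 15 + 88 + 59 + 42 + 43 + 21 = 606
Step 2: Count the number of values: n = 11
Step 3: Mean = sum / n = 606 / 11 = 55.0909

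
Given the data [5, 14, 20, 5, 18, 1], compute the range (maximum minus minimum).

19

Step 1: Identify the maximum value: max = 20
Step 2: Identify the minimum value: min = 1
Step 3: Range = max - min = 20 - 1 = 19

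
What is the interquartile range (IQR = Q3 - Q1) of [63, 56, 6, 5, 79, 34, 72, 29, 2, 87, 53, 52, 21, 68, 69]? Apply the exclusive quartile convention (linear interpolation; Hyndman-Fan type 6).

48

Step 1: Sort the data: [2, 5, 6, 21, 29, 34, 52, 53, 56, 63, 68, 69, 72, 79, 87]
Step 2: n = 15
Step 3: Using the exclusive quartile method:
  Q1 = 21
  Q2 (median) = 53
  Q3 = 69
  IQR = Q3 - Q1 = 69 - 21 = 48
Step 4: IQR = 48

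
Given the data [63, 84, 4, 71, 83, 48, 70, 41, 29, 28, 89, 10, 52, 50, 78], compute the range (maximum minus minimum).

85

Step 1: Identify the maximum value: max = 89
Step 2: Identify the minimum value: min = 4
Step 3: Range = max - min = 89 - 4 = 85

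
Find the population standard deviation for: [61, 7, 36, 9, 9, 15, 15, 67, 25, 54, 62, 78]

25.2471

Step 1: Compute the mean: 36.5
Step 2: Sum of squared deviations from the mean: 7649
Step 3: Population variance = 7649 / 12 = 637.4167
Step 4: Standard deviation = sqrt(637.4167) = 25.2471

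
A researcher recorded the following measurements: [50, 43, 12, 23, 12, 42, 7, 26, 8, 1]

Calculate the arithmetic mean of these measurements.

22.4

Step 1: Sum all values: 50 + 43 + 12 + 23 + 12 + 42 + 7 + 26 + 8 + 1 = 224
Step 2: Count the number of values: n = 10
Step 3: Mean = sum / n = 224 / 10 = 22.4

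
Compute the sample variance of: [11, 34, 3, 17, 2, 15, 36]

185.1429

Step 1: Compute the mean: (11 + 34 + 3 + 17 + 2 + 15 + 36) / 7 = 16.8571
Step 2: Compute squared deviations from the mean:
  (11 - 16.8571)^2 = 34.3061
  (34 - 16.8571)^2 = 293.8776
  (3 - 16.8571)^2 = 192.0204
  (17 - 16.8571)^2 = 0.0204
  (2 - 16.8571)^2 = 220.7347
  (15 - 16.8571)^2 = 3.449
  (36 - 16.8571)^2 = 366.449
Step 3: Sum of squared deviations = 1110.8571
Step 4: Sample variance = 1110.8571 / 6 = 185.1429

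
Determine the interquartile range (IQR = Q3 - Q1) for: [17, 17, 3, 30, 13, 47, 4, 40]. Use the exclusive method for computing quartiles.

31.25

Step 1: Sort the data: [3, 4, 13, 17, 17, 30, 40, 47]
Step 2: n = 8
Step 3: Using the exclusive quartile method:
  Q1 = 6.25
  Q2 (median) = 17
  Q3 = 37.5
  IQR = Q3 - Q1 = 37.5 - 6.25 = 31.25
Step 4: IQR = 31.25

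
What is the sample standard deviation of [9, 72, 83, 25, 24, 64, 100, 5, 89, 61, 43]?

33.0306

Step 1: Compute the mean: 52.2727
Step 2: Sum of squared deviations from the mean: 10910.1818
Step 3: Sample variance = 10910.1818 / 10 = 1091.0182
Step 4: Standard deviation = sqrt(1091.0182) = 33.0306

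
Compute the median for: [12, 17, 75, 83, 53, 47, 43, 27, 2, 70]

45

Step 1: Sort the data in ascending order: [2, 12, 17, 27, 43, 47, 53, 70, 75, 83]
Step 2: The number of values is n = 10.
Step 3: Since n is even, the median is the average of positions 5 and 6:
  Median = (43 + 47) / 2 = 45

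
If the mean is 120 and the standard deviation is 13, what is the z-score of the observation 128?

0.6154

Step 1: Recall the z-score formula: z = (x - mu) / sigma
Step 2: Substitute values: z = (128 - 120) / 13
Step 3: z = 8 / 13 = 0.6154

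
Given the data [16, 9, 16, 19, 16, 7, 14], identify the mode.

16

Step 1: Count the frequency of each value:
  7: appears 1 time(s)
  9: appears 1 time(s)
  14: appears 1 time(s)
  16: appears 3 time(s)
  19: appears 1 time(s)
Step 2: The value 16 appears most frequently (3 times).
Step 3: Mode = 16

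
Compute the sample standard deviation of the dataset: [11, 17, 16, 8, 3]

5.7879

Step 1: Compute the mean: 11
Step 2: Sum of squared deviations from the mean: 134
Step 3: Sample variance = 134 / 4 = 33.5
Step 4: Standard deviation = sqrt(33.5) = 5.7879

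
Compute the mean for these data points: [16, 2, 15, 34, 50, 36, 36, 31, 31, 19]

27

Step 1: Sum all values: 16 + 2 + 15 + 34 + 50 + 36 + 36 + 31 + 31 + 19 = 270
Step 2: Count the number of values: n = 10
Step 3: Mean = sum / n = 270 / 10 = 27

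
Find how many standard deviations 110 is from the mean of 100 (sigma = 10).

1

Step 1: Recall the z-score formula: z = (x - mu) / sigma
Step 2: Substitute values: z = (110 - 100) / 10
Step 3: z = 10 / 10 = 1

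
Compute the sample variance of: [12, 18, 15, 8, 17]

16.5

Step 1: Compute the mean: (12 + 18 + 15 + 8 + 17) / 5 = 14
Step 2: Compute squared deviations from the mean:
  (12 - 14)^2 = 4
  (18 - 14)^2 = 16
  (15 - 14)^2 = 1
  (8 - 14)^2 = 36
  (17 - 14)^2 = 9
Step 3: Sum of squared deviations = 66
Step 4: Sample variance = 66 / 4 = 16.5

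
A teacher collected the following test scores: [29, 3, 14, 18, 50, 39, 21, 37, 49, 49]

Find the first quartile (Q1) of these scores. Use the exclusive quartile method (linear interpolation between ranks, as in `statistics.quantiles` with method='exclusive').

17

Step 1: Sort the data: [3, 14, 18, 21, 29, 37, 39, 49, 49, 50]
Step 2: n = 10
Step 3: Using the exclusive quartile method:
  Q1 = 17
  Q2 (median) = 33
  Q3 = 49
  IQR = Q3 - Q1 = 49 - 17 = 32
Step 4: Q1 = 17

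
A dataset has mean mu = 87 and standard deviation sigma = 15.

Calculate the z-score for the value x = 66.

-1.4

Step 1: Recall the z-score formula: z = (x - mu) / sigma
Step 2: Substitute values: z = (66 - 87) / 15
Step 3: z = -21 / 15 = -1.4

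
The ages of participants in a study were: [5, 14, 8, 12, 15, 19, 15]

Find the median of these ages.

14

Step 1: Sort the data in ascending order: [5, 8, 12, 14, 15, 15, 19]
Step 2: The number of values is n = 7.
Step 3: Since n is odd, the median is the middle value at position 4: 14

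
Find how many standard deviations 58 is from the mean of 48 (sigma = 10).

1

Step 1: Recall the z-score formula: z = (x - mu) / sigma
Step 2: Substitute values: z = (58 - 48) / 10
Step 3: z = 10 / 10 = 1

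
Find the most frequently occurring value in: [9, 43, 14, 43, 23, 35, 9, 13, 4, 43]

43

Step 1: Count the frequency of each value:
  4: appears 1 time(s)
  9: appears 2 time(s)
  13: appears 1 time(s)
  14: appears 1 time(s)
  23: appears 1 time(s)
  35: appears 1 time(s)
  43: appears 3 time(s)
Step 2: The value 43 appears most frequently (3 times).
Step 3: Mode = 43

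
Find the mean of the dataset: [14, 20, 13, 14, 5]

13.2

Step 1: Sum all values: 14 + 20 + 13 + 14 + 5 = 66
Step 2: Count the number of values: n = 5
Step 3: Mean = sum / n = 66 / 5 = 13.2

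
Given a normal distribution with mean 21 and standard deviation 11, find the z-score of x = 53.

2.9091

Step 1: Recall the z-score formula: z = (x - mu) / sigma
Step 2: Substitute values: z = (53 - 21) / 11
Step 3: z = 32 / 11 = 2.9091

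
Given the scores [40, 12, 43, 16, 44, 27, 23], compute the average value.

29.2857

Step 1: Sum all values: 40 + 12 + 43 + 16 + 44 + 27 + 23 = 205
Step 2: Count the number of values: n = 7
Step 3: Mean = sum / n = 205 / 7 = 29.2857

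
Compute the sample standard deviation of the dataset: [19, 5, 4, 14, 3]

7.1063

Step 1: Compute the mean: 9
Step 2: Sum of squared deviations from the mean: 202
Step 3: Sample variance = 202 / 4 = 50.5
Step 4: Standard deviation = sqrt(50.5) = 7.1063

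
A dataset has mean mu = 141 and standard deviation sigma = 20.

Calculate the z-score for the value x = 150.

0.45

Step 1: Recall the z-score formula: z = (x - mu) / sigma
Step 2: Substitute values: z = (150 - 141) / 20
Step 3: z = 9 / 20 = 0.45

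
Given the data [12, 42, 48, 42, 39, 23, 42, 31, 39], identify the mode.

42

Step 1: Count the frequency of each value:
  12: appears 1 time(s)
  23: appears 1 time(s)
  31: appears 1 time(s)
  39: appears 2 time(s)
  42: appears 3 time(s)
  48: appears 1 time(s)
Step 2: The value 42 appears most frequently (3 times).
Step 3: Mode = 42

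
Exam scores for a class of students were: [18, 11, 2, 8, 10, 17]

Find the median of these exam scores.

10.5

Step 1: Sort the data in ascending order: [2, 8, 10, 11, 17, 18]
Step 2: The number of values is n = 6.
Step 3: Since n is even, the median is the average of positions 3 and 4:
  Median = (10 + 11) / 2 = 10.5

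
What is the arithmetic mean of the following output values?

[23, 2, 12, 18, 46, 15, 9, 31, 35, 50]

24.1

Step 1: Sum all values: 23 + 2 + 12 + 18 + 46 + 15 + 9 + 31 + 35 + 50 = 241
Step 2: Count the number of values: n = 10
Step 3: Mean = sum / n = 241 / 10 = 24.1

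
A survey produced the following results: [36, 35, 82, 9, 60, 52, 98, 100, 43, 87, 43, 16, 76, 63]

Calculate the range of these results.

91

Step 1: Identify the maximum value: max = 100
Step 2: Identify the minimum value: min = 9
Step 3: Range = max - min = 100 - 9 = 91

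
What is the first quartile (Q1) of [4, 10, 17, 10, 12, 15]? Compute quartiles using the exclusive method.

8.5

Step 1: Sort the data: [4, 10, 10, 12, 15, 17]
Step 2: n = 6
Step 3: Using the exclusive quartile method:
  Q1 = 8.5
  Q2 (median) = 11
  Q3 = 15.5
  IQR = Q3 - Q1 = 15.5 - 8.5 = 7
Step 4: Q1 = 8.5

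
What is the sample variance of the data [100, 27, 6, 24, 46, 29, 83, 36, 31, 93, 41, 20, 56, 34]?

805.7582

Step 1: Compute the mean: (100 + 27 + 6 + 24 + 46 + 29 + 83 + 36 + 31 + 93 + 41 + 20 + 56 + 34) / 14 = 44.7143
Step 2: Compute squared deviations from the mean:
  (100 - 44.7143)^2 = 3056.5102
  (27 - 44.7143)^2 = 313.7959
  (6 - 44.7143)^2 = 1498.7959
  (24 - 44.7143)^2 = 429.0816
  (46 - 44.7143)^2 = 1.6531
  (29 - 44.7143)^2 = 246.9388
  (83 - 44.7143)^2 = 1465.7959
  (36 - 44.7143)^2 = 75.9388
  (31 - 44.7143)^2 = 188.0816
  (93 - 44.7143)^2 = 2331.5102
  (41 - 44.7143)^2 = 13.7959
  (20 - 44.7143)^2 = 610.7959
  (56 - 44.7143)^2 = 127.3673
  (34 - 44.7143)^2 = 114.7959
Step 3: Sum of squared deviations = 10474.8571
Step 4: Sample variance = 10474.8571 / 13 = 805.7582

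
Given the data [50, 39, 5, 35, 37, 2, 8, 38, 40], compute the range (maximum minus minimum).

48

Step 1: Identify the maximum value: max = 50
Step 2: Identify the minimum value: min = 2
Step 3: Range = max - min = 50 - 2 = 48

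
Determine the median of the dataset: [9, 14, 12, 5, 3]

9

Step 1: Sort the data in ascending order: [3, 5, 9, 12, 14]
Step 2: The number of values is n = 5.
Step 3: Since n is odd, the median is the middle value at position 3: 9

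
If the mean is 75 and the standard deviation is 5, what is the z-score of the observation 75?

0

Step 1: Recall the z-score formula: z = (x - mu) / sigma
Step 2: Substitute values: z = (75 - 75) / 5
Step 3: z = 0 / 5 = 0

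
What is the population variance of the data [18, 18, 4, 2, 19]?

56.96

Step 1: Compute the mean: (18 + 18 + 4 + 2 + 19) / 5 = 12.2
Step 2: Compute squared deviations from the mean:
  (18 - 12.2)^2 = 33.64
  (18 - 12.2)^2 = 33.64
  (4 - 12.2)^2 = 67.24
  (2 - 12.2)^2 = 104.04
  (19 - 12.2)^2 = 46.24
Step 3: Sum of squared deviations = 284.8
Step 4: Population variance = 284.8 / 5 = 56.96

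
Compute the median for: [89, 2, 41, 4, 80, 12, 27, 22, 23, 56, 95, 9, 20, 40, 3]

23

Step 1: Sort the data in ascending order: [2, 3, 4, 9, 12, 20, 22, 23, 27, 40, 41, 56, 80, 89, 95]
Step 2: The number of values is n = 15.
Step 3: Since n is odd, the median is the middle value at position 8: 23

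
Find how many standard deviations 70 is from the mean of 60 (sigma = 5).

2

Step 1: Recall the z-score formula: z = (x - mu) / sigma
Step 2: Substitute values: z = (70 - 60) / 5
Step 3: z = 10 / 5 = 2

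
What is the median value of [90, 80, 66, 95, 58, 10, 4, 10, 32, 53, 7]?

53

Step 1: Sort the data in ascending order: [4, 7, 10, 10, 32, 53, 58, 66, 80, 90, 95]
Step 2: The number of values is n = 11.
Step 3: Since n is odd, the median is the middle value at position 6: 53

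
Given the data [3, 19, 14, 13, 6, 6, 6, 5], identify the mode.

6

Step 1: Count the frequency of each value:
  3: appears 1 time(s)
  5: appears 1 time(s)
  6: appears 3 time(s)
  13: appears 1 time(s)
  14: appears 1 time(s)
  19: appears 1 time(s)
Step 2: The value 6 appears most frequently (3 times).
Step 3: Mode = 6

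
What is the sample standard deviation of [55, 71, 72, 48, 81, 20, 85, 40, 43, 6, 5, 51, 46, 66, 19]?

25.7271

Step 1: Compute the mean: 47.2
Step 2: Sum of squared deviations from the mean: 9266.4
Step 3: Sample variance = 9266.4 / 14 = 661.8857
Step 4: Standard deviation = sqrt(661.8857) = 25.7271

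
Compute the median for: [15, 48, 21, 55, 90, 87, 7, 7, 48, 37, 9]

37

Step 1: Sort the data in ascending order: [7, 7, 9, 15, 21, 37, 48, 48, 55, 87, 90]
Step 2: The number of values is n = 11.
Step 3: Since n is odd, the median is the middle value at position 6: 37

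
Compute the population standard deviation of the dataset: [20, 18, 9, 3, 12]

6.1514

Step 1: Compute the mean: 12.4
Step 2: Sum of squared deviations from the mean: 189.2
Step 3: Population variance = 189.2 / 5 = 37.84
Step 4: Standard deviation = sqrt(37.84) = 6.1514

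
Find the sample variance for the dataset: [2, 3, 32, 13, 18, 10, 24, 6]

112

Step 1: Compute the mean: (2 + 3 + 32 + 13 + 18 + 10 + 24 + 6) / 8 = 13.5
Step 2: Compute squared deviations from the mean:
  (2 - 13.5)^2 = 132.25
  (3 - 13.5)^2 = 110.25
  (32 - 13.5)^2 = 342.25
  (13 - 13.5)^2 = 0.25
  (18 - 13.5)^2 = 20.25
  (10 - 13.5)^2 = 12.25
  (24 - 13.5)^2 = 110.25
  (6 - 13.5)^2 = 56.25
Step 3: Sum of squared deviations = 784
Step 4: Sample variance = 784 / 7 = 112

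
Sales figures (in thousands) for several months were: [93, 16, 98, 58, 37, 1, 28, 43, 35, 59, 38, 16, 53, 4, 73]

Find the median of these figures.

38

Step 1: Sort the data in ascending order: [1, 4, 16, 16, 28, 35, 37, 38, 43, 53, 58, 59, 73, 93, 98]
Step 2: The number of values is n = 15.
Step 3: Since n is odd, the median is the middle value at position 8: 38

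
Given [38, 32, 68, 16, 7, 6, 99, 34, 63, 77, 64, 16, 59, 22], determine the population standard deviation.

27.7809

Step 1: Compute the mean: 42.9286
Step 2: Sum of squared deviations from the mean: 10804.9286
Step 3: Population variance = 10804.9286 / 14 = 771.7806
Step 4: Standard deviation = sqrt(771.7806) = 27.7809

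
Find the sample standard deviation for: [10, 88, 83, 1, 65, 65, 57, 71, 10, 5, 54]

33.1092

Step 1: Compute the mean: 46.2727
Step 2: Sum of squared deviations from the mean: 10962.1818
Step 3: Sample variance = 10962.1818 / 10 = 1096.2182
Step 4: Standard deviation = sqrt(1096.2182) = 33.1092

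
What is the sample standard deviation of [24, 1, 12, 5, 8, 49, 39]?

18.3095

Step 1: Compute the mean: 19.7143
Step 2: Sum of squared deviations from the mean: 2011.4286
Step 3: Sample variance = 2011.4286 / 6 = 335.2381
Step 4: Standard deviation = sqrt(335.2381) = 18.3095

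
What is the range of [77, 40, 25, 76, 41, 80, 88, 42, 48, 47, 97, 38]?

72

Step 1: Identify the maximum value: max = 97
Step 2: Identify the minimum value: min = 25
Step 3: Range = max - min = 97 - 25 = 72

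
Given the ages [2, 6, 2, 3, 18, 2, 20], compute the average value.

7.5714

Step 1: Sum all values: 2 + 6 + 2 + 3 + 18 + 2 + 20 = 53
Step 2: Count the number of values: n = 7
Step 3: Mean = sum / n = 53 / 7 = 7.5714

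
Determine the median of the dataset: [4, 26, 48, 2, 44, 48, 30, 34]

32

Step 1: Sort the data in ascending order: [2, 4, 26, 30, 34, 44, 48, 48]
Step 2: The number of values is n = 8.
Step 3: Since n is even, the median is the average of positions 4 and 5:
  Median = (30 + 34) / 2 = 32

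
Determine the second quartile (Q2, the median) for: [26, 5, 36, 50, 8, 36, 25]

26

Step 1: Sort the data: [5, 8, 25, 26, 36, 36, 50]
Step 2: n = 7
Step 3: Q2 is the median. Since n is odd, it is the middle value at position 4: 26
Step 4: Q2 = 26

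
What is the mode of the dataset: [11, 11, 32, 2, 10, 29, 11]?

11

Step 1: Count the frequency of each value:
  2: appears 1 time(s)
  10: appears 1 time(s)
  11: appears 3 time(s)
  29: appears 1 time(s)
  32: appears 1 time(s)
Step 2: The value 11 appears most frequently (3 times).
Step 3: Mode = 11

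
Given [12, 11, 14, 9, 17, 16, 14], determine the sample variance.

7.9048

Step 1: Compute the mean: (12 + 11 + 14 + 9 + 17 + 16 + 14) / 7 = 13.2857
Step 2: Compute squared deviations from the mean:
  (12 - 13.2857)^2 = 1.6531
  (11 - 13.2857)^2 = 5.2245
  (14 - 13.2857)^2 = 0.5102
  (9 - 13.2857)^2 = 18.3673
  (17 - 13.2857)^2 = 13.7959
  (16 - 13.2857)^2 = 7.3673
  (14 - 13.2857)^2 = 0.5102
Step 3: Sum of squared deviations = 47.4286
Step 4: Sample variance = 47.4286 / 6 = 7.9048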